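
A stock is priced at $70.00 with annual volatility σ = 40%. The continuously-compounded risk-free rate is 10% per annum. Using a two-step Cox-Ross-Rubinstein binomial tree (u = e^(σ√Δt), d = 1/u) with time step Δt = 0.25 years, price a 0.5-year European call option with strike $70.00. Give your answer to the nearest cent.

$8.62

CRR parameters: u = e^(σ√Δt) = e^(0.4·√0.25) = 1.2214, d = 1/u = 0.8187
Per-period rate: rΔt = 0.1·0.25 = 0.025, so R = e^0.025 = 1.0253
Risk-neutral probability p = (e^0.025 − 0.8187)/(1.2214 − 0.8187) = 0.2066/0.4027 = 0.5130
Terminal stock prices: S_uu = 104.4, S_ud = 70, S_dd = 46.92
Terminal payoffs (S − K): max(34.43, 0) = 34.43, max(0, 0) = 0, max(-23.08, 0) = 0
Node u (S = 85.5): V_u = e^(−0.025)·[0.5130·34.4277 + 0.4870·0.0000] = 17.2265
Node d (S = 57.31): V_d = e^(−0.025)·[0.5130·0.0000 + 0.4870·0.0000] = 0.0000
Node 0 (S = 70): V_0 = e^(−0.025)·[0.5130·17.2265 + 0.4870·0.0000] = 8.6196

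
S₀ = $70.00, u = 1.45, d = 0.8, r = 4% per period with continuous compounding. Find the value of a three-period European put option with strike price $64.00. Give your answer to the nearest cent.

$6.23

Risk-neutral probability p = (e^0.04 − 0.8)/(1.45 − 0.8) = 0.2408/0.6500 = 0.3705
Terminal stock prices: S_uuu = 213.4, S_uud = 117.7, S_udd = 64.96, S_ddd = 35.84
Terminal payoffs (K − S): max(-149.4, 0) = 0, max(-53.74, 0) = 0, max(-0.96, 0) = 0, max(28.16, 0) = 28.16
Node uu (S = 147.2): V_uu = e^(−0.04)·[0.3705·0.0000 + 0.6295·0.0000] = 0.0000
Node ud (S = 81.2): V_ud = e^(−0.04)·[0.3705·0.0000 + 0.6295·0.0000] = 0.0000
Node dd (S = 44.8): V_dd = e^(−0.04)·[0.3705·0.0000 + 0.6295·28.1600] = 17.0322
Node u (S = 101.5): V_u = e^(−0.04)·[0.3705·0.0000 + 0.6295·0.0000] = 0.0000
Node d (S = 56): V_d = e^(−0.04)·[0.3705·0.0000 + 0.6295·17.0322] = 10.3017
Node 0 (S = 70): V_0 = e^(−0.04)·[0.3705·0.0000 + 0.6295·10.3017] = 6.2309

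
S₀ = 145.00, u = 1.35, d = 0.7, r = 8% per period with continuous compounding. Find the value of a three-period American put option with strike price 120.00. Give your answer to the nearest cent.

10.78

Risk-neutral probability p = (e^0.08 − 0.7)/(1.35 − 0.7) = 0.3833/0.6500 = 0.5897
Terminal stock prices: S_uuu = 356.8, S_uud = 185, S_udd = 95.92, S_ddd = 49.73
Terminal payoffs (K − S): max(-236.8, 0) = 0, max(-64.98, 0) = 0, max(24.08, 0) = 24.08, max(70.27, 0) = 70.27
Node uu (S = 264.3): continuation = e^(−0.08)·[0.5897·0.0000 + 0.4103·0.0000] = 0.0000; exercise value = 0.0000 ≤ continuation, so V_uu = 0.0000
Node ud (S = 137): continuation = e^(−0.08)·[0.5897·0.0000 + 0.4103·24.0825] = 9.1220; exercise value = 0.0000 ≤ continuation, so V_ud = 9.1220
Node dd (S = 71.05): continuation = e^(−0.08)·[0.5897·24.0825 + 0.4103·70.2650] = 39.7240; exercise value = 48.9500 > continuation, so V_dd = 48.9500 (exercise)
Node u (S = 195.8): continuation = e^(−0.08)·[0.5897·0.0000 + 0.4103·9.1220] = 3.4552; exercise value = 0.0000 ≤ continuation, so V_u = 3.4552
Node d (S = 101.5): continuation = e^(−0.08)·[0.5897·9.1220 + 0.4103·48.9500] = 23.5067; exercise value = 18.5000 ≤ continuation, so V_d = 23.5067
Node 0 (S = 145): continuation = e^(−0.08)·[0.5897·3.4552 + 0.4103·23.5067] = 10.7847; exercise value = 0.0000 ≤ continuation, so V_0 = 10.7847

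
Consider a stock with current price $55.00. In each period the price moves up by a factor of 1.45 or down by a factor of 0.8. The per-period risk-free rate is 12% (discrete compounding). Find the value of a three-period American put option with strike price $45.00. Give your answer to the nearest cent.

$2.01

Risk-neutral probability p = (1 + 0.12 − 0.8)/(1.45 − 0.8) = 0.3200/0.6500 = 0.4923
Terminal stock prices: S_uuu = 167.7, S_uud = 92.51, S_udd = 51.04, S_ddd = 28.16
Terminal payoffs (K − S): max(-122.7, 0) = 0, max(-47.51, 0) = 0, max(-6.04, 0) = 0, max(16.84, 0) = 16.84
Node uu (S = 115.6): continuation = 1/1.12·[0.4923·0.0000 + 0.5077·0.0000] = 0.0000; exercise value = 0.0000 ≤ continuation, so V_uu = 0.0000
Node ud (S = 63.8): continuation = 1/1.12·[0.4923·0.0000 + 0.5077·0.0000] = 0.0000; exercise value = 0.0000 ≤ continuation, so V_ud = 0.0000
Node dd (S = 35.2): continuation = 1/1.12·[0.4923·0.0000 + 0.5077·16.8400] = 7.6335; exercise value = 9.8000 > continuation, so V_dd = 9.8000 (exercise)
Node u (S = 79.75): continuation = 1/1.12·[0.4923·0.0000 + 0.5077·0.0000] = 0.0000; exercise value = 0.0000 ≤ continuation, so V_u = 0.0000
Node d (S = 44): continuation = 1/1.12·[0.4923·0.0000 + 0.5077·9.8000] = 4.4423; exercise value = 1.0000 ≤ continuation, so V_d = 4.4423
Node 0 (S = 55): continuation = 1/1.12·[0.4923·0.0000 + 0.5077·4.4423] = 2.0137; exercise value = 0.0000 ≤ continuation, so V_0 = 2.0137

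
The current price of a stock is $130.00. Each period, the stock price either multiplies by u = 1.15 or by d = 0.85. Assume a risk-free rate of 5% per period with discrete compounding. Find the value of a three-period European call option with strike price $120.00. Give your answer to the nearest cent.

$29.93

Risk-neutral probability p = (1 + 0.05 − 0.85)/(1.15 − 0.85) = 0.2000/0.3000 = 0.6667
Terminal stock prices: S_uuu = 197.7, S_uud = 146.1, S_udd = 108, S_ddd = 79.84
Terminal payoffs (S − K): max(77.71, 0) = 77.71, max(26.14, 0) = 26.14, max(-11.99, 0) = 0, max(-40.16, 0) = 0
Node uu (S = 171.9): V_uu = 1/1.05·[0.6667·77.7137 + 0.3333·26.1362] = 57.6393
Node ud (S = 127.1): V_ud = 1/1.05·[0.6667·26.1362 + 0.3333·0.0000] = 16.5944
Node dd (S = 93.92): V_dd = 1/1.05·[0.6667·0.0000 + 0.3333·0.0000] = 0.0000
Node u (S = 149.5): V_u = 1/1.05·[0.6667·57.6393 + 0.3333·16.5944] = 41.8644
Node d (S = 110.5): V_d = 1/1.05·[0.6667·16.5944 + 0.3333·0.0000] = 10.5362
Node 0 (S = 130): V_0 = 1/1.05·[0.6667·41.8644 + 0.3333·10.5362] = 29.9254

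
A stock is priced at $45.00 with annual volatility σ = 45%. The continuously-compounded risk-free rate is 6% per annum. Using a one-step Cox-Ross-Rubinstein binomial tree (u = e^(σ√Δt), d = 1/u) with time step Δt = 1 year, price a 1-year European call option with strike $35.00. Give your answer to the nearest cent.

CRR parameters: u = e^(σ√Δt) = e^(0.45·√1) = 1.5683, d = 1/u = 0.6376
Per-period rate: rΔt = 0.06·1 = 0.06, so R = e^0.06 = 1.0618
Risk-neutral probability p = (e^0.06 − 0.6376)/(1.5683 − 0.6376) = 0.4242/0.9307 = 0.4558
Terminal stock prices: S_u = 70.57, S_d = 28.69
Terminal payoffs (S − K): max(35.57, 0) = 35.57, max(-6.307, 0) = 0
Node 0 (S = 45): V_0 = e^(−0.06)·[0.4558·35.5740 + 0.5442·0.0000] = 15.2705

$15.27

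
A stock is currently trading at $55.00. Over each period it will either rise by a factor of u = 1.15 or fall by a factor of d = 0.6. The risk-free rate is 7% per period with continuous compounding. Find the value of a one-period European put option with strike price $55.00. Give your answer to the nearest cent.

$2.89

Risk-neutral probability p = (e^0.07 − 0.6)/(1.15 − 0.6) = 0.4725/0.5500 = 0.8591
Terminal stock prices: S_u = 63.25, S_d = 33
Terminal payoffs (K − S): max(-8.25, 0) = 0, max(22, 0) = 22
Node 0 (S = 55): V_0 = e^(−0.07)·[0.8591·0.0000 + 0.1409·22.0000] = 2.8901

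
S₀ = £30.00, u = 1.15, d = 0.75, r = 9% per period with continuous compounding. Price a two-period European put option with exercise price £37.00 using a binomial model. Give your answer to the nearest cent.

£2.56

Risk-neutral probability p = (e^0.09 − 0.75)/(1.15 − 0.75) = 0.3442/0.4000 = 0.8604
Terminal stock prices: S_uu = 39.67, S_ud = 25.88, S_dd = 16.88
Terminal payoffs (K − S): max(-2.675, 0) = 0, max(11.12, 0) = 11.12, max(20.12, 0) = 20.12
Node u (S = 34.5): V_u = e^(−0.09)·[0.8604·0.0000 + 0.1396·11.1250] = 1.4190
Node d (S = 22.5): V_d = e^(−0.09)·[0.8604·11.1250 + 0.1396·20.1250] = 11.3155
Node 0 (S = 30): V_0 = e^(−0.09)·[0.8604·1.4190 + 0.1396·11.3155] = 2.5592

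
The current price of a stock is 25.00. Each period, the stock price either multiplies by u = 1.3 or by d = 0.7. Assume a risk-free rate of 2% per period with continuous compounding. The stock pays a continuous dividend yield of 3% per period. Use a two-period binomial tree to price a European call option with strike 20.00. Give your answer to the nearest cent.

6.32

Per-period risk-free factor R = e^0.02 = 1.0202; dividend-adjusted growth = e^(0.02−0.03) = 0.9900.
Risk-neutral probability p = (0.9900 − 0.7)/(1.3 − 0.7) = 0.2900/0.6000 = 0.4834
Terminal stock prices: S_uu = 42.25, S_ud = 22.75, S_dd = 12.25
Terminal payoffs (S − K): max(22.25, 0) = 22.25, max(2.75, 0) = 2.75, max(-7.75, 0) = 0
Node u (S = 32.5): V_u = e^(−0.02)·[0.4834·22.2500 + 0.5166·2.7500] = 11.9355
Node d (S = 17.5): V_d = e^(−0.02)·[0.4834·2.7500 + 0.5166·0.0000] = 1.3031
Node 0 (S = 25): V_0 = e^(−0.02)·[0.4834·11.9355 + 0.5166·1.3031] = 6.3154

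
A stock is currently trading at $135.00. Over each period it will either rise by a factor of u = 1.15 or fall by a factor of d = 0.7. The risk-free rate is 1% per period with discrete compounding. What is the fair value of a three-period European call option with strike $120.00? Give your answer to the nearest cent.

Risk-neutral probability p = (1 + 0.01 − 0.7)/(1.15 − 0.7) = 0.3100/0.4500 = 0.6889
Terminal stock prices: S_uuu = 205.3, S_uud = 125, S_udd = 76.07, S_ddd = 46.3
Terminal payoffs (S − K): max(85.32, 0) = 85.32, max(4.976, 0) = 4.976, max(-43.93, 0) = 0, max(-73.7, 0) = 0
Node uu (S = 178.5): V_uu = 1/1.01·[0.6889·85.3181 + 0.3111·4.9762] = 59.7256
Node ud (S = 108.7): V_ud = 1/1.01·[0.6889·4.9762 + 0.3111·0.0000] = 3.3941
Node dd (S = 66.15): V_dd = 1/1.01·[0.6889·0.0000 + 0.3111·0.0000] = 0.0000
Node u (S = 155.2): V_u = 1/1.01·[0.6889·59.7256 + 0.3111·3.3941] = 41.7824
Node d (S = 94.5): V_d = 1/1.01·[0.6889·3.3941 + 0.3111·0.0000] = 2.3150
Node 0 (S = 135): V_0 = 1/1.01·[0.6889·41.7824 + 0.3111·2.3150] = 29.2116

$29.21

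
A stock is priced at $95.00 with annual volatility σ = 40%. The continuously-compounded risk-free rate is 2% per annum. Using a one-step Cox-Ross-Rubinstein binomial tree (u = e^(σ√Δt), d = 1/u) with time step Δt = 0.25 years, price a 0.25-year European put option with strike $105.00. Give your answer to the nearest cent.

$14.55

CRR parameters: u = e^(σ√Δt) = e^(0.4·√0.25) = 1.2214, d = 1/u = 0.8187
Per-period rate: rΔt = 0.02·0.25 = 0.005, so R = e^0.005 = 1.0050
Risk-neutral probability p = (e^0.005 − 0.8187)/(1.2214 − 0.8187) = 0.1863/0.4027 = 0.4626
Terminal stock prices: S_u = 116, S_d = 77.78
Terminal payoffs (K − S): max(-11.03, 0) = 0, max(27.22, 0) = 27.22
Node 0 (S = 95): V_0 = e^(−0.005)·[0.4626·0.0000 + 0.5374·27.2206] = 14.5550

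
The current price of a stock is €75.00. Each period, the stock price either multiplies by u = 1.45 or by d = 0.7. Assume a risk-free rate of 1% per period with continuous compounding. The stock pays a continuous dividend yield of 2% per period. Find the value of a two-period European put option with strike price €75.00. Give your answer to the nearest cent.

€14.10

Per-period risk-free factor R = e^0.01 = 1.0101; dividend-adjusted growth = e^(0.01−0.02) = 0.9900.
Risk-neutral probability p = (0.9900 − 0.7)/(1.45 − 0.7) = 0.2900/0.7500 = 0.3867
Terminal stock prices: S_uu = 157.7, S_ud = 76.12, S_dd = 36.75
Terminal payoffs (K − S): max(-82.69, 0) = 0, max(-1.125, 0) = 0, max(38.25, 0) = 38.25
Node u (S = 108.8): V_u = e^(−0.01)·[0.3867·0.0000 + 0.6133·0.0000] = 0.0000
Node d (S = 52.5): V_d = e^(−0.01)·[0.3867·0.0000 + 0.6133·38.2500] = 23.2241
Node 0 (S = 75): V_0 = e^(−0.01)·[0.3867·0.0000 + 0.6133·23.2241] = 14.1008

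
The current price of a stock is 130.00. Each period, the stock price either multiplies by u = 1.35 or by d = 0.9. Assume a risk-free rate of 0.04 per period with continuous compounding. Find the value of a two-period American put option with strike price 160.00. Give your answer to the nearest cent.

30.00

Risk-neutral probability p = (e^0.04 − 0.9)/(1.35 − 0.9) = 0.1408/0.4500 = 0.3129
Terminal stock prices: S_uu = 236.9, S_ud = 158, S_dd = 105.3
Terminal payoffs (K − S): max(-76.93, 0) = 0, max(2.05, 0) = 2.05, max(54.7, 0) = 54.7
Node u (S = 175.5): continuation = e^(−0.04)·[0.3129·0.0000 + 0.6871·2.0500] = 1.3533; exercise value = 0.0000 ≤ continuation, so V_u = 1.3533
Node d (S = 117): continuation = e^(−0.04)·[0.3129·2.0500 + 0.6871·54.7000] = 36.7263; exercise value = 43.0000 > continuation, so V_d = 43.0000 (exercise)
Node 0 (S = 130): continuation = e^(−0.04)·[0.3129·1.3533 + 0.6871·43.0000] = 28.7931; exercise value = 30.0000 > continuation, so V_0 = 30.0000 (exercise)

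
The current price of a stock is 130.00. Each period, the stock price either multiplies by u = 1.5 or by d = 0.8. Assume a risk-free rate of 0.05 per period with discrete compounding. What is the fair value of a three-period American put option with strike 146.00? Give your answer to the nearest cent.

Risk-neutral probability p = (1 + 0.05 − 0.8)/(1.5 − 0.8) = 0.2500/0.7000 = 0.3571
Terminal stock prices: S_uuu = 438.8, S_uud = 234, S_udd = 124.8, S_ddd = 66.56
Terminal payoffs (K − S): max(-292.8, 0) = 0, max(-88, 0) = 0, max(21.2, 0) = 21.2, max(79.44, 0) = 79.44
Node uu (S = 292.5): continuation = 1/1.05·[0.3571·0.0000 + 0.6429·0.0000] = 0.0000; exercise value = 0.0000 ≤ continuation, so V_uu = 0.0000
Node ud (S = 156): continuation = 1/1.05·[0.3571·0.0000 + 0.6429·21.2000] = 12.9796; exercise value = 0.0000 ≤ continuation, so V_ud = 12.9796
Node dd (S = 83.2): continuation = 1/1.05·[0.3571·21.2000 + 0.6429·79.4400] = 55.8476; exercise value = 62.8000 > continuation, so V_dd = 62.8000 (exercise)
Node u (S = 195): continuation = 1/1.05·[0.3571·0.0000 + 0.6429·12.9796] = 7.9467; exercise value = 0.0000 ≤ continuation, so V_u = 7.9467
Node d (S = 104): continuation = 1/1.05·[0.3571·12.9796 + 0.6429·62.8000] = 42.8638; exercise value = 42.0000 ≤ continuation, so V_d = 42.8638
Node 0 (S = 130): continuation = 1/1.05·[0.3571·7.9467 + 0.6429·42.8638] = 28.9461; exercise value = 16.0000 ≤ continuation, so V_0 = 28.9461

28.95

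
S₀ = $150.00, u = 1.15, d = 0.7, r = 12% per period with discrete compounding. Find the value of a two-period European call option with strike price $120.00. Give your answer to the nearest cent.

$54.50

Risk-neutral probability p = (1 + 0.12 − 0.7)/(1.15 − 0.7) = 0.4200/0.4500 = 0.9333
Terminal stock prices: S_uu = 198.4, S_ud = 120.7, S_dd = 73.5
Terminal payoffs (S − K): max(78.37, 0) = 78.37, max(0.75, 0) = 0.75, max(-46.5, 0) = 0
Node u (S = 172.5): V_u = 1/1.12·[0.9333·78.3750 + 0.0667·0.7500] = 65.3571
Node d (S = 105): V_d = 1/1.12·[0.9333·0.7500 + 0.0667·0.0000] = 0.6250
Node 0 (S = 150): V_0 = 1/1.12·[0.9333·65.3571 + 0.0667·0.6250] = 54.5015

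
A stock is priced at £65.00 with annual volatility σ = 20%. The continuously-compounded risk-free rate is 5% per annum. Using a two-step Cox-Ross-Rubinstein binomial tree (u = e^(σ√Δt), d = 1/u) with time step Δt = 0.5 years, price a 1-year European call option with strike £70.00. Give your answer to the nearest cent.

£4.74

CRR parameters: u = e^(σ√Δt) = e^(0.2·√0.5) = 1.1519, d = 1/u = 0.8681
Per-period rate: rΔt = 0.05·0.5 = 0.025, so R = e^0.025 = 1.0253
Risk-neutral probability p = (e^0.025 − 0.8681)/(1.1519 − 0.8681) = 0.1572/0.2838 = 0.5539
Terminal stock prices: S_uu = 86.25, S_ud = 65, S_dd = 48.99
Terminal payoffs (S − K): max(16.25, 0) = 16.25, max(-5, 0) = 0, max(-21.01, 0) = 0
Node u (S = 74.87): V_u = e^(−0.025)·[0.5539·16.2483 + 0.4461·0.0000] = 8.7778
Node d (S = 56.43): V_d = e^(−0.025)·[0.5539·0.0000 + 0.4461·0.0000] = 0.0000
Node 0 (S = 65): V_0 = e^(−0.025)·[0.5539·8.7778 + 0.4461·0.0000] = 4.7421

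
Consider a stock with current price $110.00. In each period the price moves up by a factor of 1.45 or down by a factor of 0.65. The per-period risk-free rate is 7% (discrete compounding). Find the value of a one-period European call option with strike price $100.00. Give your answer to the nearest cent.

Risk-neutral probability p = (1 + 0.07 − 0.65)/(1.45 − 0.65) = 0.4200/0.8000 = 0.5250
Terminal stock prices: S_u = 159.5, S_d = 71.5
Terminal payoffs (S − K): max(59.5, 0) = 59.5, max(-28.5, 0) = 0
Node 0 (S = 110): V_0 = 1/1.07·[0.5250·59.5000 + 0.4750·0.0000] = 29.1939

$29.19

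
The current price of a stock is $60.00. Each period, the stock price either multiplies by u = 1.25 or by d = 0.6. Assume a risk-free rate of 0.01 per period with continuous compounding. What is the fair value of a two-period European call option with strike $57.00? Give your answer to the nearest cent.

$14.34

Risk-neutral probability p = (e^0.01 − 0.6)/(1.25 − 0.6) = 0.4101/0.6500 = 0.6308
Terminal stock prices: S_uu = 93.75, S_ud = 45, S_dd = 21.6
Terminal payoffs (S − K): max(36.75, 0) = 36.75, max(-12, 0) = 0, max(-35.4, 0) = 0
Node u (S = 75): V_u = e^(−0.01)·[0.6308·36.7500 + 0.3692·0.0000] = 22.9529
Node d (S = 36): V_d = e^(−0.01)·[0.6308·0.0000 + 0.3692·0.0000] = 0.0000
Node 0 (S = 60): V_0 = e^(−0.01)·[0.6308·22.9529 + 0.3692·0.0000] = 14.3357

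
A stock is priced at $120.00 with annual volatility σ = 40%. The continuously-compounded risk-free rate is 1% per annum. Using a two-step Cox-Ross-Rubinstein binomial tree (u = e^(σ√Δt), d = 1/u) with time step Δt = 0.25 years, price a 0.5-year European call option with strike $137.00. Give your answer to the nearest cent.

CRR parameters: u = e^(σ√Δt) = e^(0.4·√0.25) = 1.2214, d = 1/u = 0.8187
Per-period rate: rΔt = 0.01·0.25 = 0.0025, so R = e^0.0025 = 1.0025
Risk-neutral probability p = (e^0.0025 − 0.8187)/(1.2214 − 0.8187) = 0.1838/0.4027 = 0.4564
Terminal stock prices: S_uu = 179, S_ud = 120, S_dd = 80.44
Terminal payoffs (S − K): max(42.02, 0) = 42.02, max(-17, 0) = 0, max(-56.56, 0) = 0
Node u (S = 146.6): V_u = e^(−0.0025)·[0.4564·42.0190 + 0.5436·0.0000] = 19.1288
Node d (S = 98.25): V_d = e^(−0.0025)·[0.4564·0.0000 + 0.5436·0.0000] = 0.0000
Node 0 (S = 120): V_0 = e^(−0.0025)·[0.4564·19.1288 + 0.5436·0.0000] = 8.7083

$8.71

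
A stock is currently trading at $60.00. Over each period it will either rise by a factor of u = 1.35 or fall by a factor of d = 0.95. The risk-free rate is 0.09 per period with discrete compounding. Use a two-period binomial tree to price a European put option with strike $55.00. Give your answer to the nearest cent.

$0.30

Risk-neutral probability p = (1 + 0.09 − 0.95)/(1.35 − 0.95) = 0.1400/0.4000 = 0.3500
Terminal stock prices: S_uu = 109.4, S_ud = 76.95, S_dd = 54.15
Terminal payoffs (K − S): max(-54.35, 0) = 0, max(-21.95, 0) = 0, max(0.85, 0) = 0.85
Node u (S = 81): V_u = 1/1.09·[0.3500·0.0000 + 0.6500·0.0000] = 0.0000
Node d (S = 57): V_d = 1/1.09·[0.3500·0.0000 + 0.6500·0.8500] = 0.5069
Node 0 (S = 60): V_0 = 1/1.09·[0.3500·0.0000 + 0.6500·0.5069] = 0.3023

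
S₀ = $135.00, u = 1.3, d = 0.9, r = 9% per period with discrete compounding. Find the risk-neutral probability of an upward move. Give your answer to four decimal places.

p = 0.4750

Risk-neutral probability p = (1 + 0.09 − 0.9)/(1.3 − 0.9) = 0.1900/0.4000 = 0.4750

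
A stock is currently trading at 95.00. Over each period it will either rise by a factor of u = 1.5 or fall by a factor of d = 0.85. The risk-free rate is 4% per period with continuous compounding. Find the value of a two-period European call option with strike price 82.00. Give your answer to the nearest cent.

25.46

Risk-neutral probability p = (e^0.04 − 0.85)/(1.5 − 0.85) = 0.1908/0.6500 = 0.2936
Terminal stock prices: S_uu = 213.8, S_ud = 121.1, S_dd = 68.64
Terminal payoffs (S − K): max(131.8, 0) = 131.8, max(39.12, 0) = 39.12, max(-13.36, 0) = 0
Node u (S = 142.5): V_u = e^(−0.04)·[0.2936·131.7500 + 0.7064·39.1250] = 63.7153
Node d (S = 80.75): V_d = e^(−0.04)·[0.2936·39.1250 + 0.7064·0.0000] = 11.0350
Node 0 (S = 95): V_0 = e^(−0.04)·[0.2936·63.7153 + 0.7064·11.0350] = 25.4605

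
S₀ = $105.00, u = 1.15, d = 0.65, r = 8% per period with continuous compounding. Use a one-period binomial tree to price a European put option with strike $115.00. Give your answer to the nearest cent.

$5.76

Risk-neutral probability p = (e^0.08 − 0.65)/(1.15 − 0.65) = 0.4333/0.5000 = 0.8666
Terminal stock prices: S_u = 120.7, S_d = 68.25
Terminal payoffs (K − S): max(-5.75, 0) = 0, max(46.75, 0) = 46.75
Node 0 (S = 105): V_0 = e^(−0.08)·[0.8666·0.0000 + 0.1334·46.7500] = 5.7581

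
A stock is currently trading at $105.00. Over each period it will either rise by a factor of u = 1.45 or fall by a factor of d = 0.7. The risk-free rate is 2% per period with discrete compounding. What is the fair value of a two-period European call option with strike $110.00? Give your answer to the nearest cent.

$19.38

Risk-neutral probability p = (1 + 0.02 − 0.7)/(1.45 − 0.7) = 0.3200/0.7500 = 0.4267
Terminal stock prices: S_uu = 220.8, S_ud = 106.6, S_dd = 51.45
Terminal payoffs (S − K): max(110.8, 0) = 110.8, max(-3.425, 0) = 0, max(-58.55, 0) = 0
Node u (S = 152.2): V_u = 1/1.02·[0.4267·110.7625 + 0.5733·0.0000] = 46.3320
Node d (S = 73.5): V_d = 1/1.02·[0.4267·0.0000 + 0.5733·0.0000] = 0.0000
Node 0 (S = 105): V_0 = 1/1.02·[0.4267·46.3320 + 0.5733·0.0000] = 19.3807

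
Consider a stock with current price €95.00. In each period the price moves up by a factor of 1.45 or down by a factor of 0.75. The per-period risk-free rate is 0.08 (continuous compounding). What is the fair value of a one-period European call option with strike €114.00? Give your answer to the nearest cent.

€10.44

Risk-neutral probability p = (e^0.08 − 0.75)/(1.45 − 0.75) = 0.3333/0.7000 = 0.4761
Terminal stock prices: S_u = 137.8, S_d = 71.25
Terminal payoffs (S − K): max(23.75, 0) = 23.75, max(-42.75, 0) = 0
Node 0 (S = 95): V_0 = e^(−0.08)·[0.4761·23.7500 + 0.5239·0.0000] = 10.4386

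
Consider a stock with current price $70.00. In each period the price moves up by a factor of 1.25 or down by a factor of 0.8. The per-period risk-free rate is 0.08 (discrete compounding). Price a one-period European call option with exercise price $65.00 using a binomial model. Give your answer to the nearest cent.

$12.96

Risk-neutral probability p = (1 + 0.08 − 0.8)/(1.25 − 0.8) = 0.2800/0.4500 = 0.6222
Terminal stock prices: S_u = 87.5, S_d = 56
Terminal payoffs (S − K): max(22.5, 0) = 22.5, max(-9, 0) = 0
Node 0 (S = 70): V_0 = 1/1.08·[0.6222·22.5000 + 0.3778·0.0000] = 12.9630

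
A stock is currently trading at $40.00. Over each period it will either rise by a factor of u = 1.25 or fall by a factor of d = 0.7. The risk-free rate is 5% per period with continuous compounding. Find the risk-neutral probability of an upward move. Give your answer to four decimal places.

p = 0.6387

Risk-neutral probability p = (e^0.05 − 0.7)/(1.25 − 0.7) = 0.3513/0.5500 = 0.6387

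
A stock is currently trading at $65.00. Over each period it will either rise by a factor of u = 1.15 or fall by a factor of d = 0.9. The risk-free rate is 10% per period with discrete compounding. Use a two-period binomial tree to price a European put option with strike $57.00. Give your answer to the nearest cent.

$0.14

Risk-neutral probability p = (1 + 0.1 − 0.9)/(1.15 − 0.9) = 0.2000/0.2500 = 0.8000
Terminal stock prices: S_uu = 85.96, S_ud = 67.28, S_dd = 52.65
Terminal payoffs (K − S): max(-28.96, 0) = 0, max(-10.28, 0) = 0, max(4.35, 0) = 4.35
Node u (S = 74.75): V_u = 1/1.1·[0.8000·0.0000 + 0.2000·0.0000] = 0.0000
Node d (S = 58.5): V_d = 1/1.1·[0.8000·0.0000 + 0.2000·4.3500] = 0.7909
Node 0 (S = 65): V_0 = 1/1.1·[0.8000·0.0000 + 0.2000·0.7909] = 0.1438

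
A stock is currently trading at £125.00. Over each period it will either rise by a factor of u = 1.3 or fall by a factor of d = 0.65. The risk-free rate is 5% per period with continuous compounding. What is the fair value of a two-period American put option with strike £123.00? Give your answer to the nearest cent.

Risk-neutral probability p = (e^0.05 − 0.65)/(1.3 − 0.65) = 0.4013/0.6500 = 0.6173
Terminal stock prices: S_uu = 211.3, S_ud = 105.6, S_dd = 52.81
Terminal payoffs (K − S): max(-88.25, 0) = 0, max(17.38, 0) = 17.38, max(70.19, 0) = 70.19
Node u (S = 162.5): continuation = e^(−0.05)·[0.6173·0.0000 + 0.3827·17.3750] = 6.3245; exercise value = 0.0000 ≤ continuation, so V_u = 6.3245
Node d (S = 81.25): continuation = e^(−0.05)·[0.6173·17.3750 + 0.3827·70.1875] = 35.7512; exercise value = 41.7500 > continuation, so V_d = 41.7500 (exercise)
Node 0 (S = 125): continuation = e^(−0.05)·[0.6173·6.3245 + 0.3827·41.7500] = 18.9108; exercise value = 0.0000 ≤ continuation, so V_0 = 18.9108

£18.91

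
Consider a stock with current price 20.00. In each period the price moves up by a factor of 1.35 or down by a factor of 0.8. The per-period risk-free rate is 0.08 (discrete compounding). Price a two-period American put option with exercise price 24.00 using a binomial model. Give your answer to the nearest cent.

4.15

Risk-neutral probability p = (1 + 0.08 − 0.8)/(1.35 − 0.8) = 0.2800/0.5500 = 0.5091
Terminal stock prices: S_uu = 36.45, S_ud = 21.6, S_dd = 12.8
Terminal payoffs (K − S): max(-12.45, 0) = 0, max(2.4, 0) = 2.4, max(11.2, 0) = 11.2
Node u (S = 27): continuation = 1/1.08·[0.5091·0.0000 + 0.4909·2.4000] = 1.0909; exercise value = 0.0000 ≤ continuation, so V_u = 1.0909
Node d (S = 16): continuation = 1/1.08·[0.5091·2.4000 + 0.4909·11.2000] = 6.2222; exercise value = 8.0000 > continuation, so V_d = 8.0000 (exercise)
Node 0 (S = 20): continuation = 1/1.08·[0.5091·1.0909 + 0.4909·8.0000] = 4.1506; exercise value = 4.0000 ≤ continuation, so V_0 = 4.1506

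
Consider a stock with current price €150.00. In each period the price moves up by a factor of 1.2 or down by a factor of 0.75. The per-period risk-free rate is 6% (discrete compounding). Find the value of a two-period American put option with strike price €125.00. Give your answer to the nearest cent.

Risk-neutral probability p = (1 + 0.06 − 0.75)/(1.2 − 0.75) = 0.3100/0.4500 = 0.6889
Terminal stock prices: S_uu = 216, S_ud = 135, S_dd = 84.38
Terminal payoffs (K − S): max(-91, 0) = 0, max(-10, 0) = 0, max(40.62, 0) = 40.62
Node u (S = 180): continuation = 1/1.06·[0.6889·0.0000 + 0.3111·0.0000] = 0.0000; exercise value = 0.0000 ≤ continuation, so V_u = 0.0000
Node d (S = 112.5): continuation = 1/1.06·[0.6889·0.0000 + 0.3111·40.6250] = 11.9235; exercise value = 12.5000 > continuation, so V_d = 12.5000 (exercise)
Node 0 (S = 150): continuation = 1/1.06·[0.6889·0.0000 + 0.3111·12.5000] = 3.6688; exercise value = 0.0000 ≤ continuation, so V_0 = 3.6688

€3.67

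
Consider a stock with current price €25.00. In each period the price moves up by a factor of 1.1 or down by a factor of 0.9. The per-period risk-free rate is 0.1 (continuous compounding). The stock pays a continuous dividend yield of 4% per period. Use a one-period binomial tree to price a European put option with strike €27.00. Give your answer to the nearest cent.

Per-period risk-free factor R = e^0.1 = 1.1052; dividend-adjusted growth = e^(0.1−0.04) = 1.0618.
Risk-neutral probability p = (1.0618 − 0.9)/(1.1 − 0.9) = 0.1618/0.2000 = 0.8092
Terminal stock prices: S_u = 27.5, S_d = 22.5
Terminal payoffs (K − S): max(-0.5, 0) = 0, max(4.5, 0) = 4.5
Node 0 (S = 25): V_0 = e^(−0.1)·[0.8092·0.0000 + 0.1908·4.5000] = 0.7770

€0.78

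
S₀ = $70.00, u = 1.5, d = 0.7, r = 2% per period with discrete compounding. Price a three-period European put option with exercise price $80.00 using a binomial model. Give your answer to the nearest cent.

$23.02

Risk-neutral probability p = (1 + 0.02 − 0.7)/(1.5 − 0.7) = 0.3200/0.8000 = 0.4000
Terminal stock prices: S_uuu = 236.2, S_uud = 110.2, S_udd = 51.45, S_ddd = 24.01
Terminal payoffs (K − S): max(-156.2, 0) = 0, max(-30.25, 0) = 0, max(28.55, 0) = 28.55, max(55.99, 0) = 55.99
Node uu (S = 157.5): V_uu = 1/1.02·[0.4000·0.0000 + 0.6000·0.0000] = 0.0000
Node ud (S = 73.5): V_ud = 1/1.02·[0.4000·0.0000 + 0.6000·28.5500] = 16.7941
Node dd (S = 34.3): V_dd = 1/1.02·[0.4000·28.5500 + 0.6000·55.9900] = 44.1314
Node u (S = 105): V_u = 1/1.02·[0.4000·0.0000 + 0.6000·16.7941] = 9.8789
Node d (S = 49): V_d = 1/1.02·[0.4000·16.7941 + 0.6000·44.1314] = 32.5456
Node 0 (S = 70): V_0 = 1/1.02·[0.4000·9.8789 + 0.6000·32.5456] = 23.0185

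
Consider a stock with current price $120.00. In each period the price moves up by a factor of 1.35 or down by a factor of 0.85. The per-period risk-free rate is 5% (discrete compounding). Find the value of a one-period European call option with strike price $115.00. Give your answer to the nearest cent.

Risk-neutral probability p = (1 + 0.05 − 0.85)/(1.35 − 0.85) = 0.2000/0.5000 = 0.4000
Terminal stock prices: S_u = 162, S_d = 102
Terminal payoffs (S − K): max(47, 0) = 47, max(-13, 0) = 0
Node 0 (S = 120): V_0 = 1/1.05·[0.4000·47.0000 + 0.6000·0.0000] = 17.9048

$17.90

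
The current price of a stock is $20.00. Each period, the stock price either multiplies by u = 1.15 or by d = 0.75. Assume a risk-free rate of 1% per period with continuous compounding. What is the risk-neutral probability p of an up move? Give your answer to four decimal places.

p = 0.6501

Risk-neutral probability p = (e^0.01 − 0.75)/(1.15 − 0.75) = 0.2601/0.4000 = 0.6501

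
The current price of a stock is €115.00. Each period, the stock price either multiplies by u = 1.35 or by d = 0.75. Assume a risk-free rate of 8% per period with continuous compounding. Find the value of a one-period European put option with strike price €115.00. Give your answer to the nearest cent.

Risk-neutral probability p = (e^0.08 − 0.75)/(1.35 − 0.75) = 0.3333/0.6000 = 0.5555
Terminal stock prices: S_u = 155.2, S_d = 86.25
Terminal payoffs (K − S): max(-40.25, 0) = 0, max(28.75, 0) = 28.75
Node 0 (S = 115): V_0 = e^(−0.08)·[0.5555·0.0000 + 0.4445·28.7500] = 11.7974

€11.80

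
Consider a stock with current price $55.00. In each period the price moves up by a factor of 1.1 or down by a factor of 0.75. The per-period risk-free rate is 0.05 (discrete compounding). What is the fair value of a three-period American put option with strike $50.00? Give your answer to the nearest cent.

Risk-neutral probability p = (1 + 0.05 − 0.75)/(1.1 − 0.75) = 0.3000/0.3500 = 0.8571
Terminal stock prices: S_uuu = 73.21, S_uud = 49.91, S_udd = 34.03, S_ddd = 23.2
Terminal payoffs (K − S): max(-23.21, 0) = 0, max(0.0875, 0) = 0.0875, max(15.97, 0) = 15.97, max(26.8, 0) = 26.8
Node uu (S = 66.55): continuation = 1/1.05·[0.8571·0.0000 + 0.1429·0.0875] = 0.0119; exercise value = 0.0000 ≤ continuation, so V_uu = 0.0119
Node ud (S = 45.38): continuation = 1/1.05·[0.8571·0.0875 + 0.1429·15.9687] = 2.2440; exercise value = 4.6250 > continuation, so V_ud = 4.6250 (exercise)
Node dd (S = 30.94): continuation = 1/1.05·[0.8571·15.9687 + 0.1429·26.7969] = 16.6815; exercise value = 19.0625 > continuation, so V_dd = 19.0625 (exercise)
Node u (S = 60.5): continuation = 1/1.05·[0.8571·0.0119 + 0.1429·4.6250] = 0.6390; exercise value = 0.0000 ≤ continuation, so V_u = 0.6390
Node d (S = 41.25): continuation = 1/1.05·[0.8571·4.6250 + 0.1429·19.0625] = 6.3690; exercise value = 8.7500 > continuation, so V_d = 8.7500 (exercise)
Node 0 (S = 55): continuation = 1/1.05·[0.8571·0.6390 + 0.1429·8.7500] = 1.7121; exercise value = 0.0000 ≤ continuation, so V_0 = 1.7121

$1.71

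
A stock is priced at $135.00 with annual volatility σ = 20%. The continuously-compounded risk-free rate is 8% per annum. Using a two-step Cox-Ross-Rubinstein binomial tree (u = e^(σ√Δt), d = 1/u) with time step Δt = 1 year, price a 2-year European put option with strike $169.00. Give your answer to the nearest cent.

$20.93

CRR parameters: u = e^(σ√Δt) = e^(0.2·√1) = 1.2214, d = 1/u = 0.8187
Per-period rate: rΔt = 0.08·1 = 0.08, so R = e^0.08 = 1.0833
Risk-neutral probability p = (e^0.08 − 0.8187)/(1.2214 − 0.8187) = 0.2646/0.4027 = 0.6570
Terminal stock prices: S_uu = 201.4, S_ud = 135, S_dd = 90.49
Terminal payoffs (K − S): max(-32.4, 0) = 0, max(34, 0) = 34, max(78.51, 0) = 78.51
Node u (S = 164.9): V_u = e^(−0.08)·[0.6570·0.0000 + 0.3430·34.0000] = 10.7653
Node d (S = 110.5): V_d = e^(−0.08)·[0.6570·34.0000 + 0.3430·78.5068] = 45.4780
Node 0 (S = 135): V_0 = e^(−0.08)·[0.6570·10.7653 + 0.3430·45.4780] = 20.9286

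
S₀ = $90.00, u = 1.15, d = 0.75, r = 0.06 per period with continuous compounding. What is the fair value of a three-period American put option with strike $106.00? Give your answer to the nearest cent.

Risk-neutral probability p = (e^0.06 − 0.75)/(1.15 − 0.75) = 0.3118/0.4000 = 0.7796
Terminal stock prices: S_uuu = 136.9, S_uud = 89.27, S_udd = 58.22, S_ddd = 37.97
Terminal payoffs (K − S): max(-30.88, 0) = 0, max(16.73, 0) = 16.73, max(47.78, 0) = 47.78, max(68.03, 0) = 68.03
Node uu (S = 119): continuation = e^(−0.06)·[0.7796·0.0000 + 0.2204·16.7313] = 3.4730; exercise value = 0.0000 ≤ continuation, so V_uu = 3.4730
Node ud (S = 77.62): continuation = e^(−0.06)·[0.7796·16.7313 + 0.2204·47.7813] = 22.2020; exercise value = 28.3750 > continuation, so V_ud = 28.3750 (exercise)
Node dd (S = 50.62): continuation = e^(−0.06)·[0.7796·47.7813 + 0.2204·68.0312] = 49.2020; exercise value = 55.3750 > continuation, so V_dd = 55.3750 (exercise)
Node u (S = 103.5): continuation = e^(−0.06)·[0.7796·3.4730 + 0.2204·28.3750] = 8.4397; exercise value = 2.5000 ≤ continuation, so V_u = 8.4397
Node d (S = 67.5): continuation = e^(−0.06)·[0.7796·28.3750 + 0.2204·55.3750] = 32.3270; exercise value = 38.5000 > continuation, so V_d = 38.5000 (exercise)
Node 0 (S = 90): continuation = e^(−0.06)·[0.7796·8.4397 + 0.2204·38.5000] = 14.1879; exercise value = 16.0000 > continuation, so V_0 = 16.0000 (exercise)

$16.00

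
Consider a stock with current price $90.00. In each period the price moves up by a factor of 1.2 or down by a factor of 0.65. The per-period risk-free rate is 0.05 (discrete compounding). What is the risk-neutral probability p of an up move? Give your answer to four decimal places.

p = 0.7273

Risk-neutral probability p = (1 + 0.05 − 0.65)/(1.2 − 0.65) = 0.4000/0.5500 = 0.7273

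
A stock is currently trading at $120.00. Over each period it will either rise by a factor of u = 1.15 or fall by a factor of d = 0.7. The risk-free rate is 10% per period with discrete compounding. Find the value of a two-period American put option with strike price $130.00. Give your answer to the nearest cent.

Risk-neutral probability p = (1 + 0.1 − 0.7)/(1.15 − 0.7) = 0.4000/0.4500 = 0.8889
Terminal stock prices: S_uu = 158.7, S_ud = 96.6, S_dd = 58.8
Terminal payoffs (K − S): max(-28.7, 0) = 0, max(33.4, 0) = 33.4, max(71.2, 0) = 71.2
Node u (S = 138): continuation = 1/1.1·[0.8889·0.0000 + 0.1111·33.4000] = 3.3737; exercise value = 0.0000 ≤ continuation, so V_u = 3.3737
Node d (S = 84): continuation = 1/1.1·[0.8889·33.4000 + 0.1111·71.2000] = 34.1818; exercise value = 46.0000 > continuation, so V_d = 46.0000 (exercise)
Node 0 (S = 120): continuation = 1/1.1·[0.8889·3.3737 + 0.1111·46.0000] = 7.3727; exercise value = 10.0000 > continuation, so V_0 = 10.0000 (exercise)

$10.00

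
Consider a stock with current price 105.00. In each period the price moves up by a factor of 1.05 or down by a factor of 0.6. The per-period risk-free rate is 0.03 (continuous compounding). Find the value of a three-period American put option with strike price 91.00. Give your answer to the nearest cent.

Risk-neutral probability p = (e^0.03 − 0.6)/(1.05 − 0.6) = 0.4305/0.4500 = 0.9566
Terminal stock prices: S_uuu = 121.6, S_uud = 69.46, S_udd = 39.69, S_ddd = 22.68
Terminal payoffs (K − S): max(-30.55, 0) = 0, max(21.54, 0) = 21.54, max(51.31, 0) = 51.31, max(68.32, 0) = 68.32
Node uu (S = 115.8): continuation = e^(−0.03)·[0.9566·0.0000 + 0.0434·21.5425] = 0.9080; exercise value = 0.0000 ≤ continuation, so V_uu = 0.9080
Node ud (S = 66.15): continuation = e^(−0.03)·[0.9566·21.5425 + 0.0434·51.3100] = 22.1605; exercise value = 24.8500 > continuation, so V_ud = 24.8500 (exercise)
Node dd (S = 37.8): continuation = e^(−0.03)·[0.9566·51.3100 + 0.0434·68.3200] = 50.5105; exercise value = 53.2000 > continuation, so V_dd = 53.2000 (exercise)
Node u (S = 110.2): continuation = e^(−0.03)·[0.9566·0.9080 + 0.0434·24.8500] = 1.8904; exercise value = 0.0000 ≤ continuation, so V_u = 1.8904
Node d (S = 63): continuation = e^(−0.03)·[0.9566·24.8500 + 0.0434·53.2000] = 25.3105; exercise value = 28.0000 > continuation, so V_d = 28.0000 (exercise)
Node 0 (S = 105): continuation = e^(−0.03)·[0.9566·1.8904 + 0.0434·28.0000] = 2.9350; exercise value = 0.0000 ≤ continuation, so V_0 = 2.9350

2.94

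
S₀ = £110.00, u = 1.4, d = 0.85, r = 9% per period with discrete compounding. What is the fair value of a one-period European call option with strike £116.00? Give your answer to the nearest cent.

£15.21

Risk-neutral probability p = (1 + 0.09 − 0.85)/(1.4 − 0.85) = 0.2400/0.5500 = 0.4364
Terminal stock prices: S_u = 154, S_d = 93.5
Terminal payoffs (S − K): max(38, 0) = 38, max(-22.5, 0) = 0
Node 0 (S = 110): V_0 = 1/1.09·[0.4364·38.0000 + 0.5636·0.0000] = 15.2127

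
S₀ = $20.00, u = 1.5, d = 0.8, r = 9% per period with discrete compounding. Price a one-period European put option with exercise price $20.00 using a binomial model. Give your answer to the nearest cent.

$2.15

Risk-neutral probability p = (1 + 0.09 − 0.8)/(1.5 − 0.8) = 0.2900/0.7000 = 0.4143
Terminal stock prices: S_u = 30, S_d = 16
Terminal payoffs (K − S): max(-10, 0) = 0, max(4, 0) = 4
Node 0 (S = 20): V_0 = 1/1.09·[0.4143·0.0000 + 0.5857·4.0000] = 2.1494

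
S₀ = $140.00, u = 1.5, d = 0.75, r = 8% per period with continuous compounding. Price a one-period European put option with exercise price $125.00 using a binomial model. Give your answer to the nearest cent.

Risk-neutral probability p = (e^0.08 − 0.75)/(1.5 − 0.75) = 0.3333/0.7500 = 0.4444
Terminal stock prices: S_u = 210, S_d = 105
Terminal payoffs (K − S): max(-85, 0) = 0, max(20, 0) = 20
Node 0 (S = 140): V_0 = e^(−0.08)·[0.4444·0.0000 + 0.5556·20.0000] = 10.2580

$10.26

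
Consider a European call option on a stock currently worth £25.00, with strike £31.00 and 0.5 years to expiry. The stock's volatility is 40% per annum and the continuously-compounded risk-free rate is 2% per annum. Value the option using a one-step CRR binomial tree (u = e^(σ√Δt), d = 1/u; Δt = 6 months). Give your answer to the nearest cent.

CRR parameters: u = e^(σ√Δt) = e^(0.4·√0.5) = 1.3269, d = 1/u = 0.7536
Per-period rate: rΔt = 0.02·0.5 = 0.01, so R = e^0.01 = 1.0101
Risk-neutral probability p = (e^0.01 − 0.7536)/(1.3269 − 0.7536) = 0.2564/0.5733 = 0.4473
Terminal stock prices: S_u = 33.17, S_d = 18.84
Terminal payoffs (S − K): max(2.172, 0) = 2.172, max(-12.16, 0) = 0
Node 0 (S = 25): V_0 = e^(−0.01)·[0.4473·2.1724 + 0.5527·0.0000] = 0.9620

£0.96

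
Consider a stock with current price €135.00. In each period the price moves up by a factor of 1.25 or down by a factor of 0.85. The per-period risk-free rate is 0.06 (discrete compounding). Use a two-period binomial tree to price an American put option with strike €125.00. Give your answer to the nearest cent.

€5.51

Risk-neutral probability p = (1 + 0.06 − 0.85)/(1.25 − 0.85) = 0.2100/0.4000 = 0.5250
Terminal stock prices: S_uu = 210.9, S_ud = 143.4, S_dd = 97.54
Terminal payoffs (K − S): max(-85.94, 0) = 0, max(-18.44, 0) = 0, max(27.46, 0) = 27.46
Node u (S = 168.8): continuation = 1/1.06·[0.5250·0.0000 + 0.4750·0.0000] = 0.0000; exercise value = 0.0000 ≤ continuation, so V_u = 0.0000
Node d (S = 114.8): continuation = 1/1.06·[0.5250·0.0000 + 0.4750·27.4625] = 12.3063; exercise value = 10.2500 ≤ continuation, so V_d = 12.3063
Node 0 (S = 135): continuation = 1/1.06·[0.5250·0.0000 + 0.4750·12.3063] = 5.5146; exercise value = 0.0000 ≤ continuation, so V_0 = 5.5146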